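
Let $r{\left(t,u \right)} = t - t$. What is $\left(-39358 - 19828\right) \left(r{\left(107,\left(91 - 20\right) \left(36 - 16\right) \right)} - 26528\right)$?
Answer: $1570086208$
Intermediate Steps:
$r{\left(t,u \right)} = 0$
$\left(-39358 - 19828\right) \left(r{\left(107,\left(91 - 20\right) \left(36 - 16\right) \right)} - 26528\right) = \left(-39358 - 19828\right) \left(0 - 26528\right) = \left(-59186\right) \left(-26528\right) = 1570086208$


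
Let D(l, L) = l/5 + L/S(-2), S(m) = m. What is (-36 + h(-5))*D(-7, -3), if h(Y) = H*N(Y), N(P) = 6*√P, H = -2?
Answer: -18/5 - 6*I*√5/5 ≈ -3.6 - 2.6833*I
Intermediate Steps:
D(l, L) = -L/2 + l/5 (D(l, L) = l/5 + L/(-2) = l*(⅕) + L*(-½) = l/5 - L/2 = -L/2 + l/5)
h(Y) = -12*√Y
(-36 + h(-5))*D(-7, -3) = (-36 - 12*I*√5)*(-½*(-3) + (⅕)*(-7)) = (-36 - 12*I*√5)*(3/2 - 7/5) = (-36 - 12*I*√5)*(⅒) = -18/5 - 6*I*√5/5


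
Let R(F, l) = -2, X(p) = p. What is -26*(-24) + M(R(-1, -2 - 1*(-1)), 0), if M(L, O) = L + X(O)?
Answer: 622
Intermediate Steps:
M(L, O) = L + O
-26*(-24) + M(R(-1, -2 - 1*(-1)), 0) = -26*(-24) + (-2 + 0) = 624 - 2 = 622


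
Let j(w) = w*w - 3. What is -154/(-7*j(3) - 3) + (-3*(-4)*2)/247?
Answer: 39118/11115 ≈ 3.5194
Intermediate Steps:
j(w) = -3 + w² (j(w) = w² - 3 = -3 + w²)
-154/(-7*j(3) - 3) + (-3*(-4)*2)/247 = -154/(-7*(-3 + 3²) - 3) + (-3*(-4)*2)/247 = -154/(-7*(-3 + 9) - 3) + (12*2)*(1/247) = -154/(-7*6 - 3) + 24*(1/247) = -154/(-42 - 3) + 24/247 = -154/(-45) + 24/247 = -154*(-1/45) + 24/247 = 154/45 + 24/247 = 39118/11115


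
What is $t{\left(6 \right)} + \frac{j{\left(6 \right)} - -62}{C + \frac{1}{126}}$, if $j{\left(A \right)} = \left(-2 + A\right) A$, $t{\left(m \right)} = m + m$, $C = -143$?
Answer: $\frac{4776}{419} \approx 11.399$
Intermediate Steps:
$t{\left(m \right)} = 2 m$
$j{\left(A \right)} = A \left(-2 + A\right)$
$t{\left(6 \right)} + \frac{j{\left(6 \right)} - -62}{C + \frac{1}{126}} = 2 \cdot 6 + \frac{6 \left(-2 + 6\right) - -62}{-143 + \frac{1}{126}} = 12 + \frac{6 \cdot 4 + 62}{-143 + \frac{1}{126}} = 12 + \frac{24 + 62}{- \frac{18017}{126}} = 12 - \frac{252}{419} = \frac{4776}{419}$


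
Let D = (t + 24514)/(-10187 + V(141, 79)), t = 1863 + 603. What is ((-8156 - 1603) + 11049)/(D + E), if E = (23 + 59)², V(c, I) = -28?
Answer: 1317735/6865868 ≈ 0.19193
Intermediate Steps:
t = 2466
D = -5396/2043 (D = (2466 + 24514)/(-10187 - 28) = 26980/(-10215) = 26980*(-1/10215) = -5396/2043 ≈ -2.6412)
E = 6724 (E = 82² = 6724)
((-8156 - 1603) + 11049)/(D + E) = ((-8156 - 1603) + 11049)/(-5396/2043 + 6724) = (-9759 + 11049)/(13731736/2043) = 1290*(2043/13731736) = 1317735/6865868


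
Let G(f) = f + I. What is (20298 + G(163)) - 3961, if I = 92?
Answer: 16592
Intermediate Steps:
G(f) = 92 + f (G(f) = f + 92 = 92 + f)
(20298 + G(163)) - 3961 = (20298 + (92 + 163)) - 3961 = (20298 + 255) - 3961 = 20553 - 3961 = 16592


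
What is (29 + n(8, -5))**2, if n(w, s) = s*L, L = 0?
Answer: 841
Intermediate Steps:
n(w, s) = 0 (n(w, s) = s*0 = 0)
(29 + n(8, -5))**2 = (29 + 0)**2 = 29**2 = 841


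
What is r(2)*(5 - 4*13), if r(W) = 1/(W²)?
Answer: -47/4 ≈ -11.750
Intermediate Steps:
r(W) = W⁻²
r(2)*(5 - 4*13) = (5 - 4*13)/2² = (5 - 52)/4 = (¼)*(-47) = -47/4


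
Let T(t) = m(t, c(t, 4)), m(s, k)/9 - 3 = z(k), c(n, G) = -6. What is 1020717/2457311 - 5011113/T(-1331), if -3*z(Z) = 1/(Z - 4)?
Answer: -41046117438563/223615301 ≈ -1.8356e+5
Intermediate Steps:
z(Z) = -1/(3*(-4 + Z)) (z(Z) = -1/(3*(Z - 4)) = -1/(3*(-4 + Z)))
m(s, k) = 27 - 9/(-12 + 3*k) (m(s, k) = 27 + 9*(-1/(-12 + 3*k)) = 27 - 9/(-12 + 3*k))
T(t) = 273/10 (T(t) = 3*(-37 + 9*(-6))/(-4 - 6) = 3*(-37 - 54)/(-10) = 3*(-⅒)*(-91) = 273/10)
1020717/2457311 - 5011113/T(-1331) = 1020717/2457311 - 5011113/273/10 = 1020717*(1/2457311) - 5011113*10/273 = 1020717/2457311 - 16703710/91 = -41046117438563/223615301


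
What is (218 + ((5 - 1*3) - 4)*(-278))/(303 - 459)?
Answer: -129/26 ≈ -4.9615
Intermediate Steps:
(218 + ((5 - 1*3) - 4)*(-278))/(303 - 459) = (218 + ((5 - 3) - 4)*(-278))/(-156) = (218 + (2 - 4)*(-278))*(-1/156) = (218 - 2*(-278))*(-1/156) = (218 + 556)*(-1/156) = 774*(-1/156) = -129/26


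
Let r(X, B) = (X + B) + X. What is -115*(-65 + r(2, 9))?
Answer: 5980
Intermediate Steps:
r(X, B) = B + 2*X (r(X, B) = (B + X) + X = B + 2*X)
-115*(-65 + r(2, 9)) = -115*(-65 + (9 + 2*2)) = -115*(-65 + (9 + 4)) = -115*(-65 + 13) = -115*(-52) = 5980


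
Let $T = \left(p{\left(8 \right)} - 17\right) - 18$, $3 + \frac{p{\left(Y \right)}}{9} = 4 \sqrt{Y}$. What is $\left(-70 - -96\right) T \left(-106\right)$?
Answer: $170872 - 198432 \sqrt{2} \approx -1.0975 \cdot 10^{5}$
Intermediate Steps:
$p{\left(Y \right)} = -27 + 36 \sqrt{Y}$ ($p{\left(Y \right)} = -27 + 9 \cdot 4 \sqrt{Y} = -27 + 36 \sqrt{Y}$)
$T = -62 + 72 \sqrt{2}$ ($T = \left(\left(-27 + 36 \sqrt{8}\right) - 17\right) - 18 = \left(\left(-27 + 36 \cdot 2 \sqrt{2}\right) - 17\right) - 18 = \left(\left(-27 + 72 \sqrt{2}\right) - 17\right) - 18 = \left(-44 + 72 \sqrt{2}\right) - 18 = -62 + 72 \sqrt{2} \approx 39.823$)
$\left(-70 - -96\right) T \left(-106\right) = \left(-70 - -96\right) \left(-62 + 72 \sqrt{2}\right) \left(-106\right) = \left(-70 + 96\right) \left(-62 + 72 \sqrt{2}\right) \left(-106\right) = 26 \left(-62 + 72 \sqrt{2}\right) \left(-106\right) = \left(-1612 + 1872 \sqrt{2}\right) \left(-106\right) = 170872 - 198432 \sqrt{2}$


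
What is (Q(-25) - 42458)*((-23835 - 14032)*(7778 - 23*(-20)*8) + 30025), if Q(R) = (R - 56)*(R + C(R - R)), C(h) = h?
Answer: 17541859516413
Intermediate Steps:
Q(R) = R*(-56 + R) (Q(R) = (R - 56)*(R + (R - R)) = (-56 + R)*(R + 0) = (-56 + R)*R = R*(-56 + R))
(Q(-25) - 42458)*((-23835 - 14032)*(7778 - 23*(-20)*8) + 30025) = (-25*(-56 - 25) - 42458)*((-23835 - 14032)*(7778 - 23*(-20)*8) + 30025) = (-25*(-81) - 42458)*(-37867*(7778 + 460*8) + 30025) = (2025 - 42458)*(-37867*(7778 + 3680) + 30025) = -40433*(-37867*11458 + 30025) = -40433*(-433880086 + 30025) = -40433*(-433850061) = 17541859516413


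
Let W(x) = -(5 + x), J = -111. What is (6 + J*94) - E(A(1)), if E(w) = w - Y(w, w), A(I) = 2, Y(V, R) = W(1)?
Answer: -10436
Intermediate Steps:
W(x) = -5 - x
Y(V, R) = -6 (Y(V, R) = -5 - 1*1 = -5 - 1 = -6)
E(w) = 6 + w (E(w) = w - 1*(-6) = w + 6 = 6 + w)
(6 + J*94) - E(A(1)) = (6 - 111*94) - (6 + 2) = (6 - 10434) - 1*8 = -10428 - 8 = -10436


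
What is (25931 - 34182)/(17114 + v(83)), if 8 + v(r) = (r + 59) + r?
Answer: -8251/17331 ≈ -0.47608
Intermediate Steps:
v(r) = 51 + 2*r (v(r) = -8 + ((r + 59) + r) = -8 + ((59 + r) + r) = -8 + (59 + 2*r) = 51 + 2*r)
(25931 - 34182)/(17114 + v(83)) = (25931 - 34182)/(17114 + (51 + 2*83)) = -8251/(17114 + (51 + 166)) = -8251/(17114 + 217) = -8251/17331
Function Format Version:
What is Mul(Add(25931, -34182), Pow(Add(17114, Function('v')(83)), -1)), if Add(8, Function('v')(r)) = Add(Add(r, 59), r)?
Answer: Rational(-8251, 17331) ≈ -0.47608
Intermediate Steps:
Function('v')(r) = Add(51, Mul(2, r)) (Function('v')(r) = Add(-8, Add(Add(r, 59), r)) = Add(-8, Add(Add(59, r), r)) = Add(-8, Add(59, Mul(2, r))) = Add(51, Mul(2, r)))
Mul(Add(25931, -34182), Pow(Add(17114, Function('v')(83)), -1)) = Mul(Add(25931, -34182), Pow(Add(17114, Add(51, Mul(2, 83))), -1)) = Mul(-8251, Pow(Add(17114, Add(51, 166)), -1)) = Mul(-8251, Pow(Add(17114, 217), -1)) = Mul(-8251, Pow(17331, -1)) = Mul(-8251, Rational(1, 17331)) = Rational(-8251, 17331)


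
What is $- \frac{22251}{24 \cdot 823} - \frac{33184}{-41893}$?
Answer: $- \frac{92236925}{275823512} \approx -0.33441$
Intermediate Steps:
$- \frac{22251}{24 \cdot 823} - \frac{33184}{-41893} = - \frac{22251}{19752} - - \frac{33184}{41893} = \left(-22251\right) \frac{1}{19752} + \frac{33184}{41893} = - \frac{7417}{6584} + \frac{33184}{41893} = - \frac{92236925}{275823512}$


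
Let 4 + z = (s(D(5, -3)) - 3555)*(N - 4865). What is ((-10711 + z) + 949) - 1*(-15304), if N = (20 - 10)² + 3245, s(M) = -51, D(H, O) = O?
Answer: 5486658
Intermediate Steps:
N = 3345 (N = 10² + 3245 = 100 + 3245 = 3345)
z = 5481116 (z = -4 + (-51 - 3555)*(3345 - 4865) = -4 - 3606*(-1520) = -4 + 5481120 = 5481116)
((-10711 + z) + 949) - 1*(-15304) = ((-10711 + 5481116) + 949) - 1*(-15304) = (5470405 + 949) + 15304 = 5471354 + 15304 = 5486658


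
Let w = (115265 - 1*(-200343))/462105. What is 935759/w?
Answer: 432418912695/315608 ≈ 1.3701e+6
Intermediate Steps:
w = 315608/462105 (w = (115265 + 200343)*(1/462105) = 315608*(1/462105) = 315608/462105 ≈ 0.68298)
935759/w = 935759/(315608/462105) = 935759*(462105/315608) = 432418912695/315608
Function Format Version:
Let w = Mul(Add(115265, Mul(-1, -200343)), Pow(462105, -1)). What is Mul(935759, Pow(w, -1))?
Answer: Rational(432418912695, 315608) ≈ 1.3701e+6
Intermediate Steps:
w = Rational(315608, 462105) (w = Mul(Add(115265, 200343), Rational(1, 462105)) = Mul(315608, Rational(1, 462105)) = Rational(315608, 462105) ≈ 0.68298)
Mul(935759, Pow(w, -1)) = Mul(935759, Pow(Rational(315608, 462105), -1)) = Mul(935759, Rational(462105, 315608)) = Rational(432418912695, 315608)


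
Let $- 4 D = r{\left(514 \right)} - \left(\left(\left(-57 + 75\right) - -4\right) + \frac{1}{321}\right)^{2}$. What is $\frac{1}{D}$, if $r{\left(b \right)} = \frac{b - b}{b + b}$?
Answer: $\frac{412164}{49885969} \approx 0.0082621$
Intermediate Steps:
$r{\left(b \right)} = 0$ ($r{\left(b \right)} = \frac{0}{2 b} = 0 \frac{1}{2 b} = 0$)
$D = \frac{49885969}{412164}$ ($D = - \frac{0 - \left(\left(\left(-57 + 75\right) - -4\right) + \frac{1}{321}\right)^{2}}{4} = - \frac{0 - \left(\left(18 + \left(-15 + 19\right)\right) + \frac{1}{321}\right)^{2}}{4} = - \frac{0 - \left(\left(18 + 4\right) + \frac{1}{321}\right)^{2}}{4} = - \frac{0 - \left(22 + \frac{1}{321}\right)^{2}}{4} = - \frac{0 - \left(\frac{7063}{321}\right)^{2}}{4} = - \frac{0 - \frac{49885969}{103041}}{4} = \left(- \frac{1}{4}\right) \left(- \frac{49885969}{103041}\right) = \frac{49885969}{412164} \approx 121.03$)
$\frac{1}{D} = \frac{1}{\frac{49885969}{412164}} = \frac{412164}{49885969}$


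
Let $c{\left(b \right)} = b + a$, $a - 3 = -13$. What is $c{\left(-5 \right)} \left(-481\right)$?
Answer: $7215$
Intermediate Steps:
$a = -10$ ($a = 3 - 13 = -10$)
$c{\left(b \right)} = -10 + b$ ($c{\left(b \right)} = b - 10 = -10 + b$)
$c{\left(-5 \right)} \left(-481\right) = \left(-10 - 5\right) \left(-481\right) = \left(-15\right) \left(-481\right) = 7215$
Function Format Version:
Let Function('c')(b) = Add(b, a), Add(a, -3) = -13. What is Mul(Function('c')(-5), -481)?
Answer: 7215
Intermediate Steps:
a = -10 (a = Add(3, -13) = -10)
Function('c')(b) = Add(-10, b) (Function('c')(b) = Add(b, -10) = Add(-10, b))
Mul(Function('c')(-5), -481) = Mul(Add(-10, -5), -481) = Mul(-15, -481) = 7215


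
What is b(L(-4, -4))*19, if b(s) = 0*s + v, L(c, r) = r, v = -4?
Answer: -76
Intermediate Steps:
b(s) = -4 (b(s) = 0*s - 4 = 0 - 4 = -4)
b(L(-4, -4))*19 = -4*19 = -76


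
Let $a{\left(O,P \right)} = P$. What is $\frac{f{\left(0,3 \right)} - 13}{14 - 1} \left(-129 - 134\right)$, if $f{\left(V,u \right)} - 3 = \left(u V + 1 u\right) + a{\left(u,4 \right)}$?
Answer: $\frac{789}{13} \approx 60.692$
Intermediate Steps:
$f{\left(V,u \right)} = 7 + u + V u$ ($f{\left(V,u \right)} = 3 + \left(\left(u V + 1 u\right) + 4\right) = 3 + \left(\left(V u + u\right) + 4\right) = 3 + \left(\left(u + V u\right) + 4\right) = 3 + \left(4 + u + V u\right) = 7 + u + V u$)
$\frac{f{\left(0,3 \right)} - 13}{14 - 1} \left(-129 - 134\right) = \frac{\left(7 + 3 + 0 \cdot 3\right) - 13}{14 - 1} \left(-129 - 134\right) = \frac{\left(7 + 3 + 0\right) - 13}{13} \left(-129 - 134\right) = \left(10 - 13\right) \frac{1}{13} \left(-263\right) = \left(-3\right) \frac{1}{13} \left(-263\right) = \left(- \frac{3}{13}\right) \left(-263\right) = \frac{789}{13}$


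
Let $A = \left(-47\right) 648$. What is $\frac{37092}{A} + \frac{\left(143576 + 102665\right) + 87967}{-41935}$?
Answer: $- \frac{977840989}{106431030} \approx -9.1876$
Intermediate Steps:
$A = -30456$
$\frac{37092}{A} + \frac{\left(143576 + 102665\right) + 87967}{-41935} = \frac{37092}{-30456} + \frac{\left(143576 + 102665\right) + 87967}{-41935} = 37092 \left(- \frac{1}{30456}\right) + \left(246241 + 87967\right) \left(- \frac{1}{41935}\right) = - \frac{3091}{2538} + 334208 \left(- \frac{1}{41935}\right) = - \frac{3091}{2538} - \frac{334208}{41935} = - \frac{977840989}{106431030}$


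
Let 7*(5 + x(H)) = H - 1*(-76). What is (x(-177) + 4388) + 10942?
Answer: 107174/7 ≈ 15311.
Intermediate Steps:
x(H) = 41/7 + H/7 (x(H) = -5 + (H - 1*(-76))/7 = -5 + (H + 76)/7 = -5 + (76 + H)/7 = -5 + (76/7 + H/7) = 41/7 + H/7)
(x(-177) + 4388) + 10942 = ((41/7 + (⅐)*(-177)) + 4388) + 10942 = ((41/7 - 177/7) + 4388) + 10942 = (-136/7 + 4388) + 10942 = 30580/7 + 10942 = 107174/7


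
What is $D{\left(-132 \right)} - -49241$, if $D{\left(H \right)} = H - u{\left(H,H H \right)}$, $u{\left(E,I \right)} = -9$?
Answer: $49118$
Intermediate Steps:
$D{\left(H \right)} = 9 + H$ ($D{\left(H \right)} = H - -9 = H + 9 = 9 + H$)
$D{\left(-132 \right)} - -49241 = \left(9 - 132\right) - -49241 = -123 + 49241 = 49118$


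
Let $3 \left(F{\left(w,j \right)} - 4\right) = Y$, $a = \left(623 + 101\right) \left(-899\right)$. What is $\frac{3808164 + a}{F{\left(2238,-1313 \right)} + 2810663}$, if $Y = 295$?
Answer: $\frac{1183983}{1054037} \approx 1.1233$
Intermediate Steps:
$a = -650876$ ($a = 724 \left(-899\right) = -650876$)
$F{\left(w,j \right)} = \frac{307}{3}$ ($F{\left(w,j \right)} = 4 + \frac{1}{3} \cdot 295 = 4 + \frac{295}{3} = \frac{307}{3}$)
$\frac{3808164 + a}{F{\left(2238,-1313 \right)} + 2810663} = \frac{3808164 - 650876}{\frac{307}{3} + 2810663} = \frac{3157288}{\frac{8432296}{3}} = 3157288 \cdot \frac{3}{8432296} = \frac{1183983}{1054037}$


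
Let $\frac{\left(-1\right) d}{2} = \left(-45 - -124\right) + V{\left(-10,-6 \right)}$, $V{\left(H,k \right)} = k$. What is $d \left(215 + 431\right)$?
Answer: $-94316$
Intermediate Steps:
$d = -146$ ($d = - 2 \left(\left(-45 - -124\right) - 6\right) = - 2 \left(\left(-45 + 124\right) - 6\right) = - 2 \left(79 - 6\right) = \left(-2\right) 73 = -146$)
$d \left(215 + 431\right) = - 146 \left(215 + 431\right) = \left(-146\right) 646 = -94316$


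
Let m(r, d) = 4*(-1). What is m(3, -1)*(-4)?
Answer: 16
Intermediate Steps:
m(r, d) = -4
m(3, -1)*(-4) = -4*(-4) = 16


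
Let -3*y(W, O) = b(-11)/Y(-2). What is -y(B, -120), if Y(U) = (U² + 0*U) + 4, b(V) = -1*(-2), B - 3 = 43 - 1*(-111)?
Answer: 1/12 ≈ 0.083333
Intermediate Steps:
B = 157 (B = 3 + (43 - 1*(-111)) = 3 + (43 + 111) = 3 + 154 = 157)
b(V) = 2
Y(U) = 4 + U² (Y(U) = (U² + 0) + 4 = U² + 4 = 4 + U²)
y(W, O) = -1/12 (y(W, O) = -2/(3*(4 + (-2)²)) = -2/(3*(4 + 4)) = -2/(3*8) = -⅓*¼ = -1/12)
-y(B, -120) = -1*(-1/12) = 1/12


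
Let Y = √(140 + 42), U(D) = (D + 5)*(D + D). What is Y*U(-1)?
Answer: -8*√182 ≈ -107.93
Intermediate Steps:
U(D) = 2*D*(5 + D) (U(D) = (5 + D)*(2*D) = 2*D*(5 + D))
Y = √182 ≈ 13.491
Y*U(-1) = √182*(2*(-1)*(5 - 1)) = √182*(2*(-1)*4) = √182*(-8) = -8*√182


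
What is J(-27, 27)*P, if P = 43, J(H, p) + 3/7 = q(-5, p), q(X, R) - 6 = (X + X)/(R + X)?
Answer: 16942/77 ≈ 220.03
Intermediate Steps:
q(X, R) = 6 + 2*X/(R + X) (q(X, R) = 6 + (X + X)/(R + X) = 6 + (2*X)/(R + X) = 6 + 2*X/(R + X))
J(H, p) = -3/7 + 2*(-20 + 3*p)/(-5 + p) (J(H, p) = -3/7 + 2*(3*p + 4*(-5))/(p - 5) = -3/7 + 2*(3*p - 20)/(-5 + p) = -3/7 + 2*(-20 + 3*p)/(-5 + p))
J(-27, 27)*P = ((-265 + 39*27)/(7*(-5 + 27)))*43 = ((⅐)*(-265 + 1053)/22)*43 = ((⅐)*(1/22)*788)*43 = (394/77)*43 = 16942/77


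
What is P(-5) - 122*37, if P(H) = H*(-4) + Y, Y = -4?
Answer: -4498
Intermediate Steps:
P(H) = -4 - 4*H (P(H) = H*(-4) - 4 = -4*H - 4 = -4 - 4*H)
P(-5) - 122*37 = (-4 - 4*(-5)) - 122*37 = (-4 + 20) - 4514 = 16 - 4514 = -4498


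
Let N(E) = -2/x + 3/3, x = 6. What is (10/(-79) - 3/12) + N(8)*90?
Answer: 18841/316 ≈ 59.623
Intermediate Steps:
N(E) = ⅔ (N(E) = -2/6 + 3/3 = -2*⅙ + 3*(⅓) = -⅓ + 1 = ⅔)
(10/(-79) - 3/12) + N(8)*90 = (10/(-79) - 3/12) + (⅔)*90 = (10*(-1/79) - 3*1/12) + 60 = (-10/79 - ¼) + 60 = -119/316 + 60 = 18841/316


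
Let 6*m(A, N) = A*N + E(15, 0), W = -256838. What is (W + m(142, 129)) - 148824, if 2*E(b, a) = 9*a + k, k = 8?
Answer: -1207825/3 ≈ -4.0261e+5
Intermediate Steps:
E(b, a) = 4 + 9*a/2 (E(b, a) = (9*a + 8)/2 = (8 + 9*a)/2 = 4 + 9*a/2)
m(A, N) = ⅔ + A*N/6 (m(A, N) = (A*N + (4 + (9/2)*0))/6 = (A*N + (4 + 0))/6 = (A*N + 4)/6 = (4 + A*N)/6 = ⅔ + A*N/6)
(W + m(142, 129)) - 148824 = (-256838 + (⅔ + (⅙)*142*129)) - 148824 = (-256838 + (⅔ + 3053)) - 148824 = (-256838 + 9161/3) - 148824 = -761353/3 - 148824 = -1207825/3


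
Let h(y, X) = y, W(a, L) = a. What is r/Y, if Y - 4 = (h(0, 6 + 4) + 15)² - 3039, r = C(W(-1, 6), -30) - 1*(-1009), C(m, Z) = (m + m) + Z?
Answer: -977/2810 ≈ -0.34769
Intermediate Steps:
C(m, Z) = Z + 2*m (C(m, Z) = 2*m + Z = Z + 2*m)
r = 977 (r = (-30 + 2*(-1)) - 1*(-1009) = (-30 - 2) + 1009 = -32 + 1009 = 977)
Y = -2810 (Y = 4 + ((0 + 15)² - 3039) = 4 + (15² - 3039) = 4 + (225 - 3039) = 4 - 2814 = -2810)
r/Y = 977/(-2810) = 977*(-1/2810) = -977/2810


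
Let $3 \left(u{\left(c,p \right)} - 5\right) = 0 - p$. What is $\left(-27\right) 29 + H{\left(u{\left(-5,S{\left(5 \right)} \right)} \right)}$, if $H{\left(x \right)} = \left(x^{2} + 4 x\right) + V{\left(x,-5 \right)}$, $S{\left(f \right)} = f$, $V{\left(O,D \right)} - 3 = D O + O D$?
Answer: $- \frac{7100}{9} \approx -788.89$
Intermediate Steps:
$V{\left(O,D \right)} = 3 + 2 D O$ ($V{\left(O,D \right)} = 3 + \left(D O + O D\right) = 3 + \left(D O + D O\right) = 3 + 2 D O$)
$u{\left(c,p \right)} = 5 - \frac{p}{3}$ ($u{\left(c,p \right)} = 5 + \frac{0 - p}{3} = 5 + \frac{\left(-1\right) p}{3} = 5 - \frac{p}{3}$)
$H{\left(x \right)} = 3 + x^{2} - 6 x$ ($H{\left(x \right)} = \left(x^{2} + 4 x\right) + \left(3 + 2 \left(-5\right) x\right) = \left(x^{2} + 4 x\right) - \left(-3 + 10 x\right) = 3 + x^{2} - 6 x$)
$\left(-27\right) 29 + H{\left(u{\left(-5,S{\left(5 \right)} \right)} \right)} = \left(-27\right) 29 + \left(3 + \left(5 - \frac{5}{3}\right)^{2} - 6 \left(5 - \frac{5}{3}\right)\right) = -783 + \left(3 + \left(5 - \frac{5}{3}\right)^{2} - 6 \left(5 - \frac{5}{3}\right)\right) = -783 + \left(3 + \left(\frac{10}{3}\right)^{2} - 20\right) = -783 + \left(3 + \frac{100}{9} - 20\right) = -783 - \frac{53}{9} = - \frac{7100}{9}$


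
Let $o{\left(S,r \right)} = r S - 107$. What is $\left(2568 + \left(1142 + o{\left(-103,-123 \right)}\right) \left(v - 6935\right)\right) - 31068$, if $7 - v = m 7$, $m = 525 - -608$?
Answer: $-203656236$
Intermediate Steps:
$m = 1133$ ($m = 525 + 608 = 1133$)
$o{\left(S,r \right)} = -107 + S r$ ($o{\left(S,r \right)} = S r - 107 = -107 + S r$)
$v = -7924$ ($v = 7 - 1133 \cdot 7 = 7 - 7931 = -7924$)
$\left(2568 + \left(1142 + o{\left(-103,-123 \right)}\right) \left(v - 6935\right)\right) - 31068 = \left(2568 + \left(1142 - -12562\right) \left(-7924 - 6935\right)\right) - 31068 = \left(2568 + \left(1142 + \left(-107 + 12669\right)\right) \left(-14859\right)\right) - 31068 = \left(2568 + \left(1142 + 12562\right) \left(-14859\right)\right) - 31068 = \left(2568 + 13704 \left(-14859\right)\right) - 31068 = \left(2568 - 203627736\right) - 31068 = -203625168 - 31068 = -203656236$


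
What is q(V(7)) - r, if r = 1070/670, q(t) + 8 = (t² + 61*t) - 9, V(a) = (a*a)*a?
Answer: 9283078/67 ≈ 1.3855e+5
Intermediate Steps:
V(a) = a³ (V(a) = a²*a = a³)
q(t) = -17 + t² + 61*t (q(t) = -8 + ((t² + 61*t) - 9) = -8 + (-9 + t² + 61*t) = -17 + t² + 61*t)
r = 107/67 (r = 1070*(1/670) = 107/67 ≈ 1.5970)
q(V(7)) - r = (-17 + (7³)² + 61*7³) - 1*107/67 = (-17 + 343² + 61*343) - 107/67 = (-17 + 117649 + 20923) - 107/67 = 138555 - 107/67 = 9283078/67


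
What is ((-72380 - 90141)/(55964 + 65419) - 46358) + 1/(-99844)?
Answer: -561845714862323/12119364252 ≈ -46359.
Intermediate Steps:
((-72380 - 90141)/(55964 + 65419) - 46358) + 1/(-99844) = (-162521/121383 - 46358) - 1/99844 = -5627235635/121383 - 1/99844 = -561845714862323/12119364252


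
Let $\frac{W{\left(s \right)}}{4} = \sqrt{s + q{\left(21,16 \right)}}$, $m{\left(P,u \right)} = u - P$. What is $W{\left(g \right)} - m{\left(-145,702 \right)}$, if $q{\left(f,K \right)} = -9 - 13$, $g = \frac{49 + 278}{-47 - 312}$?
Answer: $-847 + \frac{20 i \sqrt{118111}}{359} \approx -847.0 + 19.146 i$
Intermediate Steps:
$g = - \frac{327}{359}$ ($g = \frac{327}{-359} = 327 \left(- \frac{1}{359}\right) = - \frac{327}{359} \approx -0.91086$)
$q{\left(f,K \right)} = -22$ ($q{\left(f,K \right)} = -9 - 13 = -22$)
$W{\left(s \right)} = 4 \sqrt{-22 + s}$ ($W{\left(s \right)} = 4 \sqrt{s - 22} = 4 \sqrt{-22 + s}$)
$W{\left(g \right)} - m{\left(-145,702 \right)} = 4 \sqrt{-22 - \frac{327}{359}} - \left(702 - -145\right) = 4 \sqrt{- \frac{8225}{359}} - \left(702 + 145\right) = 4 \frac{5 i \sqrt{118111}}{359} - 847 = \frac{20 i \sqrt{118111}}{359} - 847 = -847 + \frac{20 i \sqrt{118111}}{359}$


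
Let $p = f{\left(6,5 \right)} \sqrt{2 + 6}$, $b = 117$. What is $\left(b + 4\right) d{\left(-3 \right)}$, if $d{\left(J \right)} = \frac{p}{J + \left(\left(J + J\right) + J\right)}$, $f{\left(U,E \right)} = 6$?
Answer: $- 121 \sqrt{2} \approx -171.12$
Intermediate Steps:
$p = 12 \sqrt{2}$ ($p = 6 \sqrt{2 + 6} = 6 \sqrt{8} = 6 \cdot 2 \sqrt{2} = 12 \sqrt{2} \approx 16.971$)
$d{\left(J \right)} = \frac{3 \sqrt{2}}{J}$ ($d{\left(J \right)} = \frac{12 \sqrt{2}}{J + \left(\left(J + J\right) + J\right)} = \frac{12 \sqrt{2}}{J + \left(2 J + J\right)} = \frac{12 \sqrt{2}}{J + 3 J} = \frac{12 \sqrt{2}}{4 J} = \frac{1}{4 J} 12 \sqrt{2} = \frac{3 \sqrt{2}}{J}$)
$\left(b + 4\right) d{\left(-3 \right)} = \left(117 + 4\right) \frac{3 \sqrt{2}}{-3} = 121 \cdot 3 \sqrt{2} \left(- \frac{1}{3}\right) = 121 \left(- \sqrt{2}\right) = - 121 \sqrt{2}$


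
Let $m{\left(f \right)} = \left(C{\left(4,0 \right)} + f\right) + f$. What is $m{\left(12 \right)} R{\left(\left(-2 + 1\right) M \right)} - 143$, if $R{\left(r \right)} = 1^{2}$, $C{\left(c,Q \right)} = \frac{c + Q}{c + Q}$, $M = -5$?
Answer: $-118$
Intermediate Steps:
$C{\left(c,Q \right)} = 1$ ($C{\left(c,Q \right)} = \frac{Q + c}{Q + c} = 1$)
$R{\left(r \right)} = 1$
$m{\left(f \right)} = 1 + 2 f$ ($m{\left(f \right)} = \left(1 + f\right) + f = 1 + 2 f$)
$m{\left(12 \right)} R{\left(\left(-2 + 1\right) M \right)} - 143 = \left(1 + 2 \cdot 12\right) 1 - 143 = \left(1 + 24\right) 1 - 143 = 25 \cdot 1 - 143 = 25 - 143 = -118$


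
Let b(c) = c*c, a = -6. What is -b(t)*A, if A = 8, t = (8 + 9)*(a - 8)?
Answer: -453152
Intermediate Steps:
t = -238 (t = (8 + 9)*(-6 - 8) = 17*(-14) = -238)
b(c) = c²
-b(t)*A = -(-238)²*8 = -56644*8 = -1*453152 = -453152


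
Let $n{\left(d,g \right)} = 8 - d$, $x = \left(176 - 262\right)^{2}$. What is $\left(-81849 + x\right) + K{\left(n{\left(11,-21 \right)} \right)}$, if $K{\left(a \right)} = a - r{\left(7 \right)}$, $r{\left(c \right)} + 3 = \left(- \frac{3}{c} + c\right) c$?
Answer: $-74499$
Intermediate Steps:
$r{\left(c \right)} = -3 + c \left(c - \frac{3}{c}\right)$ ($r{\left(c \right)} = -3 + \left(- \frac{3}{c} + c\right) c = -3 + \left(c - \frac{3}{c}\right) c = -3 + c \left(c - \frac{3}{c}\right)$)
$x = 7396$ ($x = \left(-86\right)^{2} = 7396$)
$K{\left(a \right)} = -43 + a$ ($K{\left(a \right)} = a - \left(-6 + 7^{2}\right) = a - \left(-6 + 49\right) = a - 43 = -43 + a$)
$\left(-81849 + x\right) + K{\left(n{\left(11,-21 \right)} \right)} = \left(-81849 + 7396\right) + \left(-43 + \left(8 - 11\right)\right) = -74453 + \left(-43 + \left(8 - 11\right)\right) = -74453 - 46 = -74499$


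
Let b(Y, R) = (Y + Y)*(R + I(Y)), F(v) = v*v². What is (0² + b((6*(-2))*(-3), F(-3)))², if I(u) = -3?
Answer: 4665600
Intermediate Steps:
F(v) = v³
b(Y, R) = 2*Y*(-3 + R) (b(Y, R) = (Y + Y)*(R - 3) = (2*Y)*(-3 + R) = 2*Y*(-3 + R))
(0² + b((6*(-2))*(-3), F(-3)))² = (0² + 2*((6*(-2))*(-3))*(-3 + (-3)³))² = (0 + 2*(-12*(-3))*(-3 - 27))² = (0 + 2*36*(-30))² = (0 - 2160)² = (-2160)² = 4665600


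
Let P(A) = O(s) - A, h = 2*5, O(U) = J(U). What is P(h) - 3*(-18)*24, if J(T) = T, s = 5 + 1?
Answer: 1292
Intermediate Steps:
s = 6
O(U) = U
h = 10
P(A) = 6 - A
P(h) - 3*(-18)*24 = (6 - 1*10) - 3*(-18)*24 = (6 - 10) + 54*24 = -4 + 1296 = 1292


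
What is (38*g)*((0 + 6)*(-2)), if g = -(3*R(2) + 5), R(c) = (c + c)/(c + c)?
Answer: 3648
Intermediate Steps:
R(c) = 1 (R(c) = (2*c)/((2*c)) = (2*c)*(1/(2*c)) = 1)
g = -8 (g = -(3*1 + 5) = -(3 + 5) = -1*8 = -8)
(38*g)*((0 + 6)*(-2)) = (38*(-8))*((0 + 6)*(-2)) = -1824*(-2) = -304*(-12) = 3648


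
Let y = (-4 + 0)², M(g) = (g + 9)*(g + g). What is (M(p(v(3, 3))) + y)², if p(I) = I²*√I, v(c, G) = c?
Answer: 330736 + 162648*√3 ≈ 6.1245e+5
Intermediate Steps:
p(I) = I^(5/2)
M(g) = 2*g*(9 + g) (M(g) = (9 + g)*(2*g) = 2*g*(9 + g))
y = 16 (y = (-4)² = 16)
(M(p(v(3, 3))) + y)² = (2*3^(5/2)*(9 + 3^(5/2)) + 16)² = (2*(9*√3)*(9 + 9*√3) + 16)² = (18*√3*(9 + 9*√3) + 16)² = (16 + 18*√3*(9 + 9*√3))²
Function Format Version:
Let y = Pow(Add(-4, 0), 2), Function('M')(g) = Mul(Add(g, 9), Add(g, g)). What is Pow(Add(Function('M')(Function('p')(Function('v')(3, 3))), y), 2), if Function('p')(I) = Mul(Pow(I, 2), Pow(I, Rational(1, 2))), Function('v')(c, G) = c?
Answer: Add(330736, Mul(162648, Pow(3, Rational(1, 2)))) ≈ 6.1245e+5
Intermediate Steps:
Function('p')(I) = Pow(I, Rational(5, 2))
Function('M')(g) = Mul(2, g, Add(9, g)) (Function('M')(g) = Mul(Add(9, g), Mul(2, g)) = Mul(2, g, Add(9, g)))
y = 16 (y = Pow(-4, 2) = 16)
Pow(Add(Function('M')(Function('p')(Function('v')(3, 3))), y), 2) = Pow(Add(Mul(2, Pow(3, Rational(5, 2)), Add(9, Pow(3, Rational(5, 2)))), 16), 2) = Pow(Add(Mul(2, Mul(9, Pow(3, Rational(1, 2))), Add(9, Mul(9, Pow(3, Rational(1, 2))))), 16), 2) = Pow(Add(Mul(18, Pow(3, Rational(1, 2)), Add(9, Mul(9, Pow(3, Rational(1, 2))))), 16), 2) = Pow(Add(16, Mul(18, Pow(3, Rational(1, 2)), Add(9, Mul(9, Pow(3, Rational(1, 2)))))), 2)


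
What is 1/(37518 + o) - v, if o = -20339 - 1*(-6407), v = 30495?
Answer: -719255069/23586 ≈ -30495.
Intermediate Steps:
o = -13932 (o = -20339 + 6407 = -13932)
1/(37518 + o) - v = 1/(37518 - 13932) - 1*30495 = 1/23586 - 30495 = -719255069/23586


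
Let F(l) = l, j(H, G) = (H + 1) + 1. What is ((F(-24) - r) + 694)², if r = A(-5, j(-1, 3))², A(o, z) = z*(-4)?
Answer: 427716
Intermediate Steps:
j(H, G) = 2 + H (j(H, G) = (1 + H) + 1 = 2 + H)
A(o, z) = -4*z
r = 16 (r = (-4*(2 - 1))² = (-4*1)² = (-4)² = 16)
((F(-24) - r) + 694)² = ((-24 - 1*16) + 694)² = ((-24 - 16) + 694)² = (-40 + 694)² = 654² = 427716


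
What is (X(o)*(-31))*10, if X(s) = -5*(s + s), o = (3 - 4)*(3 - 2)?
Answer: -3100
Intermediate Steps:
o = -1 (o = -1*1 = -1)
X(s) = -10*s
(X(o)*(-31))*10 = (-10*(-1)*(-31))*10 = (10*(-31))*10 = -310*10 = -3100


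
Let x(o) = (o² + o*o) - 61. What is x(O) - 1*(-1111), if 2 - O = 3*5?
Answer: 1388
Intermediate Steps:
O = -13 (O = 2 - 3*5 = 2 - 1*15 = 2 - 15 = -13)
x(o) = -61 + 2*o² (x(o) = (o² + o²) - 61 = 2*o² - 61 = -61 + 2*o²)
x(O) - 1*(-1111) = (-61 + 2*(-13)²) - 1*(-1111) = (-61 + 2*169) + 1111 = (-61 + 338) + 1111 = 277 + 1111 = 1388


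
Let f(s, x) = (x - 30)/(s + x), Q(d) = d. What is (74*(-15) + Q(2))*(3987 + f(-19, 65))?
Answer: -101624098/23 ≈ -4.4184e+6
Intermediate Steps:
f(s, x) = (-30 + x)/(s + x)
(74*(-15) + Q(2))*(3987 + f(-19, 65)) = (74*(-15) + 2)*(3987 + (-30 + 65)/(-19 + 65)) = (-1110 + 2)*(3987 + 35/46) = -1108*(3987 + (1/46)*35) = -1108*(3987 + 35/46) = -1108*183437/46 = -101624098/23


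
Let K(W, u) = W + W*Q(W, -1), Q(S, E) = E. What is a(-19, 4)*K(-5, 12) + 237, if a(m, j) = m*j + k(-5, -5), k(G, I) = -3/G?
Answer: 237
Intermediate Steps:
a(m, j) = ⅗ + j*m (a(m, j) = m*j - 3/(-5) = j*m - 3*(-⅕) = j*m + ⅗ = ⅗ + j*m)
K(W, u) = 0 (K(W, u) = W + W*(-1) = W - W = 0)
a(-19, 4)*K(-5, 12) + 237 = (⅗ + 4*(-19))*0 + 237 = (⅗ - 76)*0 + 237 = -377/5*0 + 237 = 0 + 237 = 237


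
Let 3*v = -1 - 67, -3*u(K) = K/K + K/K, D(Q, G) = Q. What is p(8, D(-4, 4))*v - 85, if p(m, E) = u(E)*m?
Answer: 323/9 ≈ 35.889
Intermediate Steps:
u(K) = -2/3 (u(K) = -(K/K + K/K)/3 = -(1 + 1)/3 = -1/3*2 = -2/3)
p(m, E) = -2*m/3
v = -68/3 (v = (-1 - 67)/3 = (1/3)*(-68) = -68/3 ≈ -22.667)
p(8, D(-4, 4))*v - 85 = -2/3*8*(-68/3) - 85 = -16/3*(-68/3) - 85 = 1088/9 - 85 = 323/9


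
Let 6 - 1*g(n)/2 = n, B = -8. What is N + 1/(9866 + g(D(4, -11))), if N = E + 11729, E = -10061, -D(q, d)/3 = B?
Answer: 16396441/9830 ≈ 1668.0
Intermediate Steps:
D(q, d) = 24 (D(q, d) = -3*(-8) = 24)
g(n) = 12 - 2*n
N = 1668 (N = -10061 + 11729 = 1668)
N + 1/(9866 + g(D(4, -11))) = 1668 + 1/(9866 + (12 - 2*24)) = 1668 + 1/(9866 + (12 - 48)) = 1668 + 1/(9866 - 36) = 1668 + 1/9830 = 16396441/9830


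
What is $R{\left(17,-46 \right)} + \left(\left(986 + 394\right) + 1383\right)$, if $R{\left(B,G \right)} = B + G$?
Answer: $2734$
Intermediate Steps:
$R{\left(17,-46 \right)} + \left(\left(986 + 394\right) + 1383\right) = \left(17 - 46\right) + \left(\left(986 + 394\right) + 1383\right) = -29 + \left(1380 + 1383\right) = -29 + 2763 = 2734$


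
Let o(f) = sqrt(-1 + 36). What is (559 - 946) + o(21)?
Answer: -387 + sqrt(35) ≈ -381.08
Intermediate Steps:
o(f) = sqrt(35)
(559 - 946) + o(21) = (559 - 946) + sqrt(35) = -387 + sqrt(35)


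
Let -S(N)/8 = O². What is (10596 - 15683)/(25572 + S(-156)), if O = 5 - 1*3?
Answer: -5087/25540 ≈ -0.19918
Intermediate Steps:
O = 2 (O = 5 - 3 = 2)
S(N) = -32 (S(N) = -8*2² = -8*4 = -32)
(10596 - 15683)/(25572 + S(-156)) = (10596 - 15683)/(25572 - 32) = -5087/25540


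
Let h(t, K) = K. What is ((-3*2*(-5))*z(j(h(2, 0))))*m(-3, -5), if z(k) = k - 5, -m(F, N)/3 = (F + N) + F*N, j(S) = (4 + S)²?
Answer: -6930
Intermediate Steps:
m(F, N) = -3*F - 3*N - 3*F*N (m(F, N) = -3*((F + N) + F*N) = -3*(F + N + F*N) = -3*F - 3*N - 3*F*N)
z(k) = -5 + k
((-3*2*(-5))*z(j(h(2, 0))))*m(-3, -5) = ((-3*2*(-5))*(-5 + (4 + 0)²))*(-3*(-3) - 3*(-5) - 3*(-3)*(-5)) = ((-6*(-5))*(-5 + 4²))*(9 + 15 - 45) = (30*(-5 + 16))*(-21) = (30*11)*(-21) = 330*(-21) = -6930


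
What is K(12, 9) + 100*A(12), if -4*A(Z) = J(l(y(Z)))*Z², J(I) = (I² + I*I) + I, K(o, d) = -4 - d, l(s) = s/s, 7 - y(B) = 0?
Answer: -10813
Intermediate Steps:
y(B) = 7 (y(B) = 7 - 1*0 = 7 + 0 = 7)
l(s) = 1
J(I) = I + 2*I² (J(I) = (I² + I²) + I = 2*I² + I = I + 2*I²)
A(Z) = -3*Z²/4 (A(Z) = -1*(1 + 2*1)*Z²/4 = -1*(1 + 2)*Z²/4 = -1*3*Z²/4 = -3*Z²/4)
K(12, 9) + 100*A(12) = (-4 - 1*9) + 100*(-¾*12²) = (-4 - 9) + 100*(-¾*144) = -13 + 100*(-108) = -13 - 10800 = -10813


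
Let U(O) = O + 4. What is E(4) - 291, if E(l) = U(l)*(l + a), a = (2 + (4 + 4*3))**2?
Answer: 2333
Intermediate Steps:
U(O) = 4 + O
a = 324 (a = (2 + (4 + 12))**2 = (2 + 16)**2 = 18**2 = 324)
E(l) = (4 + l)*(324 + l) (E(l) = (4 + l)*(l + 324) = (4 + l)*(324 + l))
E(4) - 291 = (4 + 4)*(324 + 4) - 291 = 8*328 - 291 = 2624 - 291 = 2333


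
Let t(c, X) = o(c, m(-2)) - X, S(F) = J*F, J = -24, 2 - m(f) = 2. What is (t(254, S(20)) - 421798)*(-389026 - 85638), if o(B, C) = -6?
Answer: 199987335136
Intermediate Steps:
m(f) = 0 (m(f) = 2 - 1*2 = 2 - 2 = 0)
S(F) = -24*F
t(c, X) = -6 - X
(t(254, S(20)) - 421798)*(-389026 - 85638) = ((-6 - (-24)*20) - 421798)*(-389026 - 85638) = ((-6 - 1*(-480)) - 421798)*(-474664) = ((-6 + 480) - 421798)*(-474664) = (474 - 421798)*(-474664) = -421324*(-474664) = 199987335136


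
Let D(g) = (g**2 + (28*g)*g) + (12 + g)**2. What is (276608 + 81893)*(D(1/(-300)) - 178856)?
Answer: -192205377817739/3000 ≈ -6.4068e+10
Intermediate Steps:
D(g) = (12 + g)**2 + 29*g**2 (D(g) = (g**2 + 28*g**2) + (12 + g)**2 = 29*g**2 + (12 + g)**2 = (12 + g)**2 + 29*g**2)
(276608 + 81893)*(D(1/(-300)) - 178856) = (276608 + 81893)*(((12 + 1/(-300))**2 + 29*(1/(-300))**2) - 178856) = 358501*(((12 - 1/300)**2 + 29*(-1/300)**2) - 178856) = 358501*(((3599/300)**2 + 29*(1/90000)) - 178856) = 358501*((12952801/90000 + 29/90000) - 178856) = 358501*(431761/3000 - 178856) = 358501*(-536136239/3000) = -192205377817739/3000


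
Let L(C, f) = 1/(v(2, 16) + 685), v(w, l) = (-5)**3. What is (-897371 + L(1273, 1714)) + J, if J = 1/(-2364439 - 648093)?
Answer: -378470238719087/421754480 ≈ -8.9737e+5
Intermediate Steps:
v(w, l) = -125
L(C, f) = 1/560 (L(C, f) = 1/(-125 + 685) = 1/560)
J = -1/3012532 (J = 1/(-3012532) = -1/3012532 ≈ -3.3195e-7)
(-897371 + L(1273, 1714)) + J = (-897371 + 1/560) - 1/3012532 = -502527759/560 - 1/3012532 = -378470238719087/421754480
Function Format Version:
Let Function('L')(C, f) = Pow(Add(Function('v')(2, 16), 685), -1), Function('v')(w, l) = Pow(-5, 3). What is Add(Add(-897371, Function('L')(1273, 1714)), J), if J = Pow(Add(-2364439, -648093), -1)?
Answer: Rational(-378470238719087, 421754480) ≈ -8.9737e+5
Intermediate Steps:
Function('v')(w, l) = -125
Function('L')(C, f) = Rational(1, 560) (Function('L')(C, f) = Pow(Add(-125, 685), -1) = Pow(560, -1) = Rational(1, 560))
J = Rational(-1, 3012532) (J = Pow(-3012532, -1) = Rational(-1, 3012532) ≈ -3.3195e-7)
Add(Add(-897371, Function('L')(1273, 1714)), J) = Add(Add(-897371, Rational(1, 560)), Rational(-1, 3012532)) = Add(Rational(-502527759, 560), Rational(-1, 3012532)) = Rational(-378470238719087, 421754480)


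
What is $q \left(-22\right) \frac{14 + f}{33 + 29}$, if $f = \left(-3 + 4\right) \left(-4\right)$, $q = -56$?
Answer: $\frac{6160}{31} \approx 198.71$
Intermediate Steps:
$f = -4$ ($f = 1 \left(-4\right) = -4$)
$q \left(-22\right) \frac{14 + f}{33 + 29} = \left(-56\right) \left(-22\right) \frac{14 - 4}{33 + 29} = 1232 \cdot \frac{10}{62} = 1232 \cdot 10 \cdot \frac{1}{62} = 1232 \cdot \frac{5}{31} = \frac{6160}{31}$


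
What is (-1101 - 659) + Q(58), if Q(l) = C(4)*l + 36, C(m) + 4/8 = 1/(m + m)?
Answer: -6983/4 ≈ -1745.8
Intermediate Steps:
C(m) = -½ + 1/(2*m) (C(m) = -½ + 1/(m + m) = -½ + 1/(2*m))
Q(l) = 36 - 3*l/8 (Q(l) = ((½)*(1 - 1*4)/4)*l + 36 = ((½)*(¼)*(1 - 4))*l + 36 = ((½)*(¼)*(-3))*l + 36 = -3*l/8 + 36 = 36 - 3*l/8)
(-1101 - 659) + Q(58) = (-1101 - 659) + (36 - 3/8*58) = -1760 + (36 - 87/4) = -1760 + 57/4 = -6983/4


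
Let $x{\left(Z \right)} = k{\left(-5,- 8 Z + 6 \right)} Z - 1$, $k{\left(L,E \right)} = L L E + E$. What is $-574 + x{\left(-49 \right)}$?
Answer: $-507627$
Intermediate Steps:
$k{\left(L,E \right)} = E + E L^{2}$ ($k{\left(L,E \right)} = L^{2} E + E = E L^{2} + E = E + E L^{2}$)
$x{\left(Z \right)} = -1 + Z \left(156 - 208 Z\right)$ ($x{\left(Z \right)} = \left(- 8 Z + 6\right) \left(1 + \left(-5\right)^{2}\right) Z - 1 = \left(6 - 8 Z\right) \left(1 + 25\right) Z - 1 = \left(6 - 8 Z\right) 26 Z - 1 = \left(156 - 208 Z\right) Z - 1 = Z \left(156 - 208 Z\right) - 1 = -1 + Z \left(156 - 208 Z\right)$)
$-574 + x{\left(-49 \right)} = -574 - \left(7645 + 499408\right) = -574 - 507053 = -507627$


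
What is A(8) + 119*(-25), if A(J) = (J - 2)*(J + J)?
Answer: -2879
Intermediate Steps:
A(J) = 2*J*(-2 + J) (A(J) = (-2 + J)*(2*J) = 2*J*(-2 + J))
A(8) + 119*(-25) = 2*8*(-2 + 8) + 119*(-25) = 2*8*6 - 2975 = 96 - 2975 = -2879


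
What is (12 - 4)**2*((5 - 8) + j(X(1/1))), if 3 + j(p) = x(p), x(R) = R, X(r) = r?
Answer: -320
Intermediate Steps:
j(p) = -3 + p
(12 - 4)**2*((5 - 8) + j(X(1/1))) = (12 - 4)**2*((5 - 8) + (-3 + 1/1)) = 8**2*(-3 + (-3 + 1)) = 64*(-3 - 2) = 64*(-5) = -320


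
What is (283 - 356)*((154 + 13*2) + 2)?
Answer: -13286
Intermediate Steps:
(283 - 356)*((154 + 13*2) + 2) = -73*((154 + 26) + 2) = -73*(180 + 2) = -73*182 = -13286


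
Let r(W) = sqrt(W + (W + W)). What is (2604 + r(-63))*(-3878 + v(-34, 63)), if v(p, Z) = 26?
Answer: -10030608 - 11556*I*sqrt(21) ≈ -1.0031e+7 - 52956.0*I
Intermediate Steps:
r(W) = sqrt(3)*sqrt(W) (r(W) = sqrt(W + 2*W) = sqrt(3*W) = sqrt(3)*sqrt(W))
(2604 + r(-63))*(-3878 + v(-34, 63)) = (2604 + sqrt(3)*sqrt(-63))*(-3878 + 26) = (2604 + sqrt(3)*(3*I*sqrt(7)))*(-3852) = (2604 + 3*I*sqrt(21))*(-3852) = -10030608 - 11556*I*sqrt(21)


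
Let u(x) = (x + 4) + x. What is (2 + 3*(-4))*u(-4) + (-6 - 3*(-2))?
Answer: 40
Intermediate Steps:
u(x) = 4 + 2*x (u(x) = (4 + x) + x = 4 + 2*x)
(2 + 3*(-4))*u(-4) + (-6 - 3*(-2)) = (2 + 3*(-4))*(4 + 2*(-4)) + (-6 - 3*(-2)) = (2 - 12)*(4 - 8) + (-6 + 6) = -10*(-4) + 0 = 40 + 0 = 40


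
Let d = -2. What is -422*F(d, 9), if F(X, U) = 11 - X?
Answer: -5486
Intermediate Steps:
-422*F(d, 9) = -422*(11 - 1*(-2)) = -422*(11 + 2) = -422*13 = -5486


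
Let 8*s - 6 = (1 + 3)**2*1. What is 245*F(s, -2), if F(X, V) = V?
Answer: -490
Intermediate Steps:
s = 11/4 (s = 3/4 + ((1 + 3)**2*1)/8 = 3/4 + (4**2*1)/8 = 3/4 + (16*1)/8 = 3/4 + (1/8)*16 = 3/4 + 2 = 11/4 ≈ 2.7500)
245*F(s, -2) = 245*(-2) = -490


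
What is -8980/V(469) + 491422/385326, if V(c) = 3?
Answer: -576458869/192663 ≈ -2992.1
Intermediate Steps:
-8980/V(469) + 491422/385326 = -8980/3 + 491422/385326 = -8980*1/3 + 491422*(1/385326) = -8980/3 + 245711/192663 = -576458869/192663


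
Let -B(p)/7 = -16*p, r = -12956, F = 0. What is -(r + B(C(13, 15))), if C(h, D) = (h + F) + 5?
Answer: 10940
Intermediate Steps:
C(h, D) = 5 + h (C(h, D) = (h + 0) + 5 = h + 5 = 5 + h)
B(p) = 112*p (B(p) = -(-112)*p = 112*p)
-(r + B(C(13, 15))) = -(-12956 + 112*(5 + 13)) = -(-12956 + 112*18) = -(-12956 + 2016) = -1*(-10940) = 10940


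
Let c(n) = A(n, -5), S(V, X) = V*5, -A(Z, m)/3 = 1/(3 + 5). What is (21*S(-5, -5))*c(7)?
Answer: 1575/8 ≈ 196.88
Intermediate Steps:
A(Z, m) = -3/8 (A(Z, m) = -3/(3 + 5) = -3/8)
S(V, X) = 5*V
c(n) = -3/8
(21*S(-5, -5))*c(7) = (21*(5*(-5)))*(-3/8) = (21*(-25))*(-3/8) = -525*(-3/8) = 1575/8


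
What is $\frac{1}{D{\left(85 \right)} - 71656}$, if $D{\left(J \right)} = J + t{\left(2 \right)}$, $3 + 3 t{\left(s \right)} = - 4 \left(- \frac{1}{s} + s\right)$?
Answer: $- \frac{1}{71574} \approx -1.3972 \cdot 10^{-5}$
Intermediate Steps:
$t{\left(s \right)} = -1 - \frac{4 s}{3} + \frac{4}{3 s}$ ($t{\left(s \right)} = -1 + \frac{\left(-4\right) \left(- \frac{1}{s} + s\right)}{3} = -1 + \frac{\left(-4\right) \left(s - \frac{1}{s}\right)}{3} = -1 + \frac{- 4 s + \frac{4}{s}}{3} = -1 - \left(- \frac{4}{3 s} + \frac{4 s}{3}\right) = -1 - \frac{4 s}{3} + \frac{4}{3 s}$)
$D{\left(J \right)} = -3 + J$ ($D{\left(J \right)} = J + \frac{4 - 2 \left(3 + 4 \cdot 2\right)}{3 \cdot 2} = J + \frac{1}{3} \cdot \frac{1}{2} \left(4 - 2 \left(3 + 8\right)\right) = J + \frac{1}{3} \cdot \frac{1}{2} \left(4 - 2 \cdot 11\right) = J + \frac{1}{3} \cdot \frac{1}{2} \left(4 - 22\right) = J + \frac{1}{3} \cdot \frac{1}{2} \left(-18\right) = J - 3 = -3 + J$)
$\frac{1}{D{\left(85 \right)} - 71656} = \frac{1}{\left(-3 + 85\right) - 71656} = \frac{1}{82 - 71656} = \frac{1}{-71574} = - \frac{1}{71574}$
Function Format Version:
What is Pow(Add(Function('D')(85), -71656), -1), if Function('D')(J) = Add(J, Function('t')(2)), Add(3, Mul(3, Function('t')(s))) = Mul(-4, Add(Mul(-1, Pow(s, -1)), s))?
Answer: Rational(-1, 71574) ≈ -1.3972e-5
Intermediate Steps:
Function('t')(s) = Add(-1, Mul(Rational(-4, 3), s), Mul(Rational(4, 3), Pow(s, -1))) (Function('t')(s) = Add(-1, Mul(Rational(1, 3), Mul(-4, Add(Mul(-1, Pow(s, -1)), s)))) = Add(-1, Mul(Rational(1, 3), Mul(-4, Add(s, Mul(-1, Pow(s, -1)))))) = Add(-1, Mul(Rational(1, 3), Add(Mul(-4, s), Mul(4, Pow(s, -1))))) = Add(-1, Add(Mul(Rational(-4, 3), s), Mul(Rational(4, 3), Pow(s, -1)))) = Add(-1, Mul(Rational(-4, 3), s), Mul(Rational(4, 3), Pow(s, -1))))
Function('D')(J) = Add(-3, J) (Function('D')(J) = Add(J, Mul(Rational(1, 3), Pow(2, -1), Add(4, Mul(-1, 2, Add(3, Mul(4, 2)))))) = Add(J, Mul(Rational(1, 3), Rational(1, 2), Add(4, Mul(-1, 2, Add(3, 8))))) = Add(J, Mul(Rational(1, 3), Rational(1, 2), Add(4, Mul(-1, 2, 11)))) = Add(J, Mul(Rational(1, 3), Rational(1, 2), Add(4, -22))) = Add(J, Mul(Rational(1, 3), Rational(1, 2), -18)) = Add(J, -3) = Add(-3, J))
Pow(Add(Function('D')(85), -71656), -1) = Pow(Add(Add(-3, 85), -71656), -1) = Pow(Add(82, -71656), -1) = Pow(-71574, -1) = Rational(-1, 71574)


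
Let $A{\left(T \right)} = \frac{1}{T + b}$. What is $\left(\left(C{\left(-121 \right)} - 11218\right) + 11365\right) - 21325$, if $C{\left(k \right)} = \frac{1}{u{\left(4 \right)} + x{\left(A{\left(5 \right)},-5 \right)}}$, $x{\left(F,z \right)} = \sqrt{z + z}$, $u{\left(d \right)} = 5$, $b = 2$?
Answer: $\frac{- 21178 \sqrt{10} + 105889 i}{\sqrt{10} - 5 i} \approx -21178.0 - 0.090355 i$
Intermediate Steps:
$A{\left(T \right)} = \frac{1}{2 + T}$ ($A{\left(T \right)} = \frac{1}{T + 2} = \frac{1}{2 + T}$)
$x{\left(F,z \right)} = \sqrt{2} \sqrt{z}$ ($x{\left(F,z \right)} = \sqrt{2 z} = \sqrt{2} \sqrt{z}$)
$C{\left(k \right)} = \frac{1}{5 + i \sqrt{10}}$ ($C{\left(k \right)} = \frac{1}{5 + \sqrt{2} \sqrt{-5}} = \frac{1}{5 + \sqrt{2} i \sqrt{5}} = \frac{1}{5 + i \sqrt{10}}$)
$\left(\left(C{\left(-121 \right)} - 11218\right) + 11365\right) - 21325 = \left(\left(\left(\frac{1}{7} - \frac{i \sqrt{10}}{35}\right) - 11218\right) + 11365\right) - 21325 = \left(\left(- \frac{78525}{7} - \frac{i \sqrt{10}}{35}\right) + 11365\right) - 21325 = \left(\frac{1030}{7} - \frac{i \sqrt{10}}{35}\right) - 21325 = - \frac{148245}{7} - \frac{i \sqrt{10}}{35}$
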